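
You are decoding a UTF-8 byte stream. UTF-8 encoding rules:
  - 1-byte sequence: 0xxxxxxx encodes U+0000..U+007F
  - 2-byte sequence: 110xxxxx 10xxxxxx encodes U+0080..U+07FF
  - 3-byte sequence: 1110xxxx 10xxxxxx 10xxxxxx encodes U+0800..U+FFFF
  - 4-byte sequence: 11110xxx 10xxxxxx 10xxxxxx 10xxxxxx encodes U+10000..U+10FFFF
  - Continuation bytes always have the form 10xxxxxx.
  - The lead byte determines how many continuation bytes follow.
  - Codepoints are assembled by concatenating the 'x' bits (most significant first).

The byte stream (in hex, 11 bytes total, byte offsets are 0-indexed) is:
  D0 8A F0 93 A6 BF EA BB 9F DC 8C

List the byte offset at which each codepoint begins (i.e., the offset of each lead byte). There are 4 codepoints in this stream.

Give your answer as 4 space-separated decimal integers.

Byte[0]=D0: 2-byte lead, need 1 cont bytes. acc=0x10
Byte[1]=8A: continuation. acc=(acc<<6)|0x0A=0x40A
Completed: cp=U+040A (starts at byte 0)
Byte[2]=F0: 4-byte lead, need 3 cont bytes. acc=0x0
Byte[3]=93: continuation. acc=(acc<<6)|0x13=0x13
Byte[4]=A6: continuation. acc=(acc<<6)|0x26=0x4E6
Byte[5]=BF: continuation. acc=(acc<<6)|0x3F=0x139BF
Completed: cp=U+139BF (starts at byte 2)
Byte[6]=EA: 3-byte lead, need 2 cont bytes. acc=0xA
Byte[7]=BB: continuation. acc=(acc<<6)|0x3B=0x2BB
Byte[8]=9F: continuation. acc=(acc<<6)|0x1F=0xAEDF
Completed: cp=U+AEDF (starts at byte 6)
Byte[9]=DC: 2-byte lead, need 1 cont bytes. acc=0x1C
Byte[10]=8C: continuation. acc=(acc<<6)|0x0C=0x70C
Completed: cp=U+070C (starts at byte 9)

Answer: 0 2 6 9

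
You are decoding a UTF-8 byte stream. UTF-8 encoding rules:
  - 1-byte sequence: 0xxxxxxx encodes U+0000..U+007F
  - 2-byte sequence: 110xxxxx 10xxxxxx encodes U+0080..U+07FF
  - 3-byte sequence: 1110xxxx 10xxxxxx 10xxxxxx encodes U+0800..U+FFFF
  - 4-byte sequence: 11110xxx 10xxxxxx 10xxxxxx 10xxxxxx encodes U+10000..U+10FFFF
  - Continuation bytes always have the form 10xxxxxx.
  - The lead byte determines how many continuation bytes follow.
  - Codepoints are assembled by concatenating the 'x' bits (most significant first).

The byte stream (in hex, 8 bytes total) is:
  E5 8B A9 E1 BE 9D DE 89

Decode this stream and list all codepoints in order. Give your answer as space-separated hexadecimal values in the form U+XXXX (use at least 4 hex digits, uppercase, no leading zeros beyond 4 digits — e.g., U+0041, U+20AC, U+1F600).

Byte[0]=E5: 3-byte lead, need 2 cont bytes. acc=0x5
Byte[1]=8B: continuation. acc=(acc<<6)|0x0B=0x14B
Byte[2]=A9: continuation. acc=(acc<<6)|0x29=0x52E9
Completed: cp=U+52E9 (starts at byte 0)
Byte[3]=E1: 3-byte lead, need 2 cont bytes. acc=0x1
Byte[4]=BE: continuation. acc=(acc<<6)|0x3E=0x7E
Byte[5]=9D: continuation. acc=(acc<<6)|0x1D=0x1F9D
Completed: cp=U+1F9D (starts at byte 3)
Byte[6]=DE: 2-byte lead, need 1 cont bytes. acc=0x1E
Byte[7]=89: continuation. acc=(acc<<6)|0x09=0x789
Completed: cp=U+0789 (starts at byte 6)

Answer: U+52E9 U+1F9D U+0789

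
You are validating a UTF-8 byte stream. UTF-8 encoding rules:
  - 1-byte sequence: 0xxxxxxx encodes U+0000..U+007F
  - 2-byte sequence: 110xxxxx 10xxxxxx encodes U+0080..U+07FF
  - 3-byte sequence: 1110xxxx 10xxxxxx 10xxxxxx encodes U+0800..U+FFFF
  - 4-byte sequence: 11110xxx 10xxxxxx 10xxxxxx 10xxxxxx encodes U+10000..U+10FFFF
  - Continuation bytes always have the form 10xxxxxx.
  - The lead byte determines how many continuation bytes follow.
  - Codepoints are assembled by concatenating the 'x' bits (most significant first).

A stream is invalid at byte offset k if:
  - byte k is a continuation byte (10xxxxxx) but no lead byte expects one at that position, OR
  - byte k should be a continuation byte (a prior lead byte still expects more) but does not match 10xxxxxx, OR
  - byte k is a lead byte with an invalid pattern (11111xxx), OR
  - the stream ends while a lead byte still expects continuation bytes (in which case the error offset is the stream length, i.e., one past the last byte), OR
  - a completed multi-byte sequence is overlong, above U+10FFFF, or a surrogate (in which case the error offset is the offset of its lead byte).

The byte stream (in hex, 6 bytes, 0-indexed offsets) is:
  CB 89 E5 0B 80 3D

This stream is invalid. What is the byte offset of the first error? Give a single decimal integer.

Answer: 3

Derivation:
Byte[0]=CB: 2-byte lead, need 1 cont bytes. acc=0xB
Byte[1]=89: continuation. acc=(acc<<6)|0x09=0x2C9
Completed: cp=U+02C9 (starts at byte 0)
Byte[2]=E5: 3-byte lead, need 2 cont bytes. acc=0x5
Byte[3]=0B: expected 10xxxxxx continuation. INVALID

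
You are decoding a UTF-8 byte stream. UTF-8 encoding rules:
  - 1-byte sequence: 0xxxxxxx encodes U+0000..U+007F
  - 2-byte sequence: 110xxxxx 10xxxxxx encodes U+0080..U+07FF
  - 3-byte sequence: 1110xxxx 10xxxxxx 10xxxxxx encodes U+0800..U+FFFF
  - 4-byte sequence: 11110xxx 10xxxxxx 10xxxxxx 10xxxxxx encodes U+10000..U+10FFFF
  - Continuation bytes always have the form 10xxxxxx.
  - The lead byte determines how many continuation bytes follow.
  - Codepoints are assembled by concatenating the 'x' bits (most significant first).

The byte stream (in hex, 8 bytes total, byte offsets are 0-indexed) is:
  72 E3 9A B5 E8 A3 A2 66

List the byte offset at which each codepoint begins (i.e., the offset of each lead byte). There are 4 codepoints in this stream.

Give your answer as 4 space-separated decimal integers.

Answer: 0 1 4 7

Derivation:
Byte[0]=72: 1-byte ASCII. cp=U+0072
Byte[1]=E3: 3-byte lead, need 2 cont bytes. acc=0x3
Byte[2]=9A: continuation. acc=(acc<<6)|0x1A=0xDA
Byte[3]=B5: continuation. acc=(acc<<6)|0x35=0x36B5
Completed: cp=U+36B5 (starts at byte 1)
Byte[4]=E8: 3-byte lead, need 2 cont bytes. acc=0x8
Byte[5]=A3: continuation. acc=(acc<<6)|0x23=0x223
Byte[6]=A2: continuation. acc=(acc<<6)|0x22=0x88E2
Completed: cp=U+88E2 (starts at byte 4)
Byte[7]=66: 1-byte ASCII. cp=U+0066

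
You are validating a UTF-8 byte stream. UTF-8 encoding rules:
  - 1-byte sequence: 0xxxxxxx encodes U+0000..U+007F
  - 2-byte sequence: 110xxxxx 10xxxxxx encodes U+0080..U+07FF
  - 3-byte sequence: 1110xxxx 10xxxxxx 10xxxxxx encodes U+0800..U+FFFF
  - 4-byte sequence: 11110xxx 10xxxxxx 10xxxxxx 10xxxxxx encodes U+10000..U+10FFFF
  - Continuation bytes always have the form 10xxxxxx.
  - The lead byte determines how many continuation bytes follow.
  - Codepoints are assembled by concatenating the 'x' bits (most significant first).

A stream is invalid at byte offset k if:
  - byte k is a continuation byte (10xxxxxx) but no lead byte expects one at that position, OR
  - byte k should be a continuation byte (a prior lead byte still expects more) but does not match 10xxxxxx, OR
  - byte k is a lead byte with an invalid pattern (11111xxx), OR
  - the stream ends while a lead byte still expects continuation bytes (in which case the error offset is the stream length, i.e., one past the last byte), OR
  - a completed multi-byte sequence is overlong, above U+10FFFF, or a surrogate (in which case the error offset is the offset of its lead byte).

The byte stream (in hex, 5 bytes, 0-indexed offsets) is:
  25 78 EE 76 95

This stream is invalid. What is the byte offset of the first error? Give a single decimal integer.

Answer: 3

Derivation:
Byte[0]=25: 1-byte ASCII. cp=U+0025
Byte[1]=78: 1-byte ASCII. cp=U+0078
Byte[2]=EE: 3-byte lead, need 2 cont bytes. acc=0xE
Byte[3]=76: expected 10xxxxxx continuation. INVALID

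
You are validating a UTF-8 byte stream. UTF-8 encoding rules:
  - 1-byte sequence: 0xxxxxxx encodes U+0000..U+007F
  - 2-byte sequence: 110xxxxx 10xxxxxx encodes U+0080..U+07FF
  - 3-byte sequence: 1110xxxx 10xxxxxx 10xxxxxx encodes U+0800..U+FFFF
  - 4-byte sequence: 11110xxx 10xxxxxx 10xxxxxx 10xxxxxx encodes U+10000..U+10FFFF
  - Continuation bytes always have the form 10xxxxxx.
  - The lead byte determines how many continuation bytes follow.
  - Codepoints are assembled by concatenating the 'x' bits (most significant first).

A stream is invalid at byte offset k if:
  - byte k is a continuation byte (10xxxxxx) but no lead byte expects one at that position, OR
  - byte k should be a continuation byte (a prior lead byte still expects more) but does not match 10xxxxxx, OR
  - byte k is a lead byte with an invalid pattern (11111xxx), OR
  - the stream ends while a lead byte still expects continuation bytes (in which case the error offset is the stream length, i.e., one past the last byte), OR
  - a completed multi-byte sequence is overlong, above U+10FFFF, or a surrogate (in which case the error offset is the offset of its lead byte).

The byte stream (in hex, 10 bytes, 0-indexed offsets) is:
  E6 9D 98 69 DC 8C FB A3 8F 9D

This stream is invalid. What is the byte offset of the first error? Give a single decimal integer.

Byte[0]=E6: 3-byte lead, need 2 cont bytes. acc=0x6
Byte[1]=9D: continuation. acc=(acc<<6)|0x1D=0x19D
Byte[2]=98: continuation. acc=(acc<<6)|0x18=0x6758
Completed: cp=U+6758 (starts at byte 0)
Byte[3]=69: 1-byte ASCII. cp=U+0069
Byte[4]=DC: 2-byte lead, need 1 cont bytes. acc=0x1C
Byte[5]=8C: continuation. acc=(acc<<6)|0x0C=0x70C
Completed: cp=U+070C (starts at byte 4)
Byte[6]=FB: INVALID lead byte (not 0xxx/110x/1110/11110)

Answer: 6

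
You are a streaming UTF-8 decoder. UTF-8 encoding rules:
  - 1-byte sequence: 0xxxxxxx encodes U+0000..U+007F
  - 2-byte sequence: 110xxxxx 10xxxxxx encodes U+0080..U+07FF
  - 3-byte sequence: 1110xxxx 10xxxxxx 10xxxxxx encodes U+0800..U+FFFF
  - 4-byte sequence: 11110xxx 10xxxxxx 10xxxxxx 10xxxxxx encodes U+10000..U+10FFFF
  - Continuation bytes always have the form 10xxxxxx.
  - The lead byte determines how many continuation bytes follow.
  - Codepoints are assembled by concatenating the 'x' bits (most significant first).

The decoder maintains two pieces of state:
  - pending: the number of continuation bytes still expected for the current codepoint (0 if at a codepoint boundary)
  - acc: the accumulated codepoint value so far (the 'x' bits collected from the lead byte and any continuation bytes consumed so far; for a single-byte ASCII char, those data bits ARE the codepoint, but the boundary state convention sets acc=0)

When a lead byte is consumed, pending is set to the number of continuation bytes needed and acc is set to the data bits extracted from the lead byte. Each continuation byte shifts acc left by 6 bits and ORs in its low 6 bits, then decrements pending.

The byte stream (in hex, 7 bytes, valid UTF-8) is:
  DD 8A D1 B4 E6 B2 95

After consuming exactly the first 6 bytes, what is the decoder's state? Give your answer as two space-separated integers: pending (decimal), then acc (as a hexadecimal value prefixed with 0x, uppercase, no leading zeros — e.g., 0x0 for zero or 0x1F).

Answer: 1 0x1B2

Derivation:
Byte[0]=DD: 2-byte lead. pending=1, acc=0x1D
Byte[1]=8A: continuation. acc=(acc<<6)|0x0A=0x74A, pending=0
Byte[2]=D1: 2-byte lead. pending=1, acc=0x11
Byte[3]=B4: continuation. acc=(acc<<6)|0x34=0x474, pending=0
Byte[4]=E6: 3-byte lead. pending=2, acc=0x6
Byte[5]=B2: continuation. acc=(acc<<6)|0x32=0x1B2, pending=1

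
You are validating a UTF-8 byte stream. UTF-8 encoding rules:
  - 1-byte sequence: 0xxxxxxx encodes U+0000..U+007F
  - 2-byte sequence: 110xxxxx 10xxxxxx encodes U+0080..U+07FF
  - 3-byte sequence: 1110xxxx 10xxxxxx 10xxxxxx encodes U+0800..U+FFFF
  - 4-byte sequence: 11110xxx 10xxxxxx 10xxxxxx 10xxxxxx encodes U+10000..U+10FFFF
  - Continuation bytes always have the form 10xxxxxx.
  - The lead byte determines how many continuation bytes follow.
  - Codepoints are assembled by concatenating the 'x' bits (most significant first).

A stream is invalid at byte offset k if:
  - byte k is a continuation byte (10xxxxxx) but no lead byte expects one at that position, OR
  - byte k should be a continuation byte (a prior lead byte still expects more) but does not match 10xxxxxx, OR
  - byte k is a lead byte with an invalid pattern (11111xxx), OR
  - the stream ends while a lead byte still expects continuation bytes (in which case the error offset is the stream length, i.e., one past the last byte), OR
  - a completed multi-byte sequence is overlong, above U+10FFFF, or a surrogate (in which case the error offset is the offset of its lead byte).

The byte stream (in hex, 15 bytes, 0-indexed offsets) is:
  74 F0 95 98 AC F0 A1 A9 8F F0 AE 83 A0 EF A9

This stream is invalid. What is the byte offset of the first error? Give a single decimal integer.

Byte[0]=74: 1-byte ASCII. cp=U+0074
Byte[1]=F0: 4-byte lead, need 3 cont bytes. acc=0x0
Byte[2]=95: continuation. acc=(acc<<6)|0x15=0x15
Byte[3]=98: continuation. acc=(acc<<6)|0x18=0x558
Byte[4]=AC: continuation. acc=(acc<<6)|0x2C=0x1562C
Completed: cp=U+1562C (starts at byte 1)
Byte[5]=F0: 4-byte lead, need 3 cont bytes. acc=0x0
Byte[6]=A1: continuation. acc=(acc<<6)|0x21=0x21
Byte[7]=A9: continuation. acc=(acc<<6)|0x29=0x869
Byte[8]=8F: continuation. acc=(acc<<6)|0x0F=0x21A4F
Completed: cp=U+21A4F (starts at byte 5)
Byte[9]=F0: 4-byte lead, need 3 cont bytes. acc=0x0
Byte[10]=AE: continuation. acc=(acc<<6)|0x2E=0x2E
Byte[11]=83: continuation. acc=(acc<<6)|0x03=0xB83
Byte[12]=A0: continuation. acc=(acc<<6)|0x20=0x2E0E0
Completed: cp=U+2E0E0 (starts at byte 9)
Byte[13]=EF: 3-byte lead, need 2 cont bytes. acc=0xF
Byte[14]=A9: continuation. acc=(acc<<6)|0x29=0x3E9
Byte[15]: stream ended, expected continuation. INVALID

Answer: 15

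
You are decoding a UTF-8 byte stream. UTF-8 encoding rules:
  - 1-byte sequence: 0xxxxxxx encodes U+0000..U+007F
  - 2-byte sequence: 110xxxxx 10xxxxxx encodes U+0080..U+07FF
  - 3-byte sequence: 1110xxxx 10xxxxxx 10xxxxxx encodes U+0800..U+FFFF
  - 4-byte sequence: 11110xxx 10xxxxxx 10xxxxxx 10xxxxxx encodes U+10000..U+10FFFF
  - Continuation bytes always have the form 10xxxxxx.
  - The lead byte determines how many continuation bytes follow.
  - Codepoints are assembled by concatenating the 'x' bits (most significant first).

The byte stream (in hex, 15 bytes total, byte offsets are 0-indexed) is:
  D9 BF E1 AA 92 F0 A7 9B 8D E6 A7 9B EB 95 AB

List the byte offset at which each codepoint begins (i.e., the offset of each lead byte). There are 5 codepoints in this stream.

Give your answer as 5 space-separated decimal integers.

Byte[0]=D9: 2-byte lead, need 1 cont bytes. acc=0x19
Byte[1]=BF: continuation. acc=(acc<<6)|0x3F=0x67F
Completed: cp=U+067F (starts at byte 0)
Byte[2]=E1: 3-byte lead, need 2 cont bytes. acc=0x1
Byte[3]=AA: continuation. acc=(acc<<6)|0x2A=0x6A
Byte[4]=92: continuation. acc=(acc<<6)|0x12=0x1A92
Completed: cp=U+1A92 (starts at byte 2)
Byte[5]=F0: 4-byte lead, need 3 cont bytes. acc=0x0
Byte[6]=A7: continuation. acc=(acc<<6)|0x27=0x27
Byte[7]=9B: continuation. acc=(acc<<6)|0x1B=0x9DB
Byte[8]=8D: continuation. acc=(acc<<6)|0x0D=0x276CD
Completed: cp=U+276CD (starts at byte 5)
Byte[9]=E6: 3-byte lead, need 2 cont bytes. acc=0x6
Byte[10]=A7: continuation. acc=(acc<<6)|0x27=0x1A7
Byte[11]=9B: continuation. acc=(acc<<6)|0x1B=0x69DB
Completed: cp=U+69DB (starts at byte 9)
Byte[12]=EB: 3-byte lead, need 2 cont bytes. acc=0xB
Byte[13]=95: continuation. acc=(acc<<6)|0x15=0x2D5
Byte[14]=AB: continuation. acc=(acc<<6)|0x2B=0xB56B
Completed: cp=U+B56B (starts at byte 12)

Answer: 0 2 5 9 12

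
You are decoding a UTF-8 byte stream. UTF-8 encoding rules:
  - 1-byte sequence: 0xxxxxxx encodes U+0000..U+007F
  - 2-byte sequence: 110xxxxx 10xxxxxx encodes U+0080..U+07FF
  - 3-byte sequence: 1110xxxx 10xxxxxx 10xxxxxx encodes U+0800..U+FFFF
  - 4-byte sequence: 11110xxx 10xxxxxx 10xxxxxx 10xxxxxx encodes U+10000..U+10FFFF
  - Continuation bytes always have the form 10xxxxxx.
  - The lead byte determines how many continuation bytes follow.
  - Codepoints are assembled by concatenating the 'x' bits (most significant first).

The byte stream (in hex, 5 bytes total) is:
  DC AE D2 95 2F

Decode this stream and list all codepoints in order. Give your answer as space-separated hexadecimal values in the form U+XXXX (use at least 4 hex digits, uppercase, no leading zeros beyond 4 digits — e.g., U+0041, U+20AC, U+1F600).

Answer: U+072E U+0495 U+002F

Derivation:
Byte[0]=DC: 2-byte lead, need 1 cont bytes. acc=0x1C
Byte[1]=AE: continuation. acc=(acc<<6)|0x2E=0x72E
Completed: cp=U+072E (starts at byte 0)
Byte[2]=D2: 2-byte lead, need 1 cont bytes. acc=0x12
Byte[3]=95: continuation. acc=(acc<<6)|0x15=0x495
Completed: cp=U+0495 (starts at byte 2)
Byte[4]=2F: 1-byte ASCII. cp=U+002F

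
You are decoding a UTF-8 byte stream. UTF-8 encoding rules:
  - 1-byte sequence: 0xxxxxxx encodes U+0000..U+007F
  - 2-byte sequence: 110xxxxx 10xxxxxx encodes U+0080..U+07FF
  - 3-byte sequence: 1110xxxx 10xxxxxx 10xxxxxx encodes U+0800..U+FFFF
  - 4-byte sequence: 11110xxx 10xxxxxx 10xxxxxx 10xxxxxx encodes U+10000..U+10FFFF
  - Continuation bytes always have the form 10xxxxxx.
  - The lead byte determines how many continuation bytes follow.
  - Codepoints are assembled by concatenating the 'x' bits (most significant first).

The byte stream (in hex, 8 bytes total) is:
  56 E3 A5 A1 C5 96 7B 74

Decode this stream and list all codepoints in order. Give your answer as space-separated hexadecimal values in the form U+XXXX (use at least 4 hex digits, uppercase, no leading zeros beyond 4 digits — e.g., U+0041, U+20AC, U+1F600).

Byte[0]=56: 1-byte ASCII. cp=U+0056
Byte[1]=E3: 3-byte lead, need 2 cont bytes. acc=0x3
Byte[2]=A5: continuation. acc=(acc<<6)|0x25=0xE5
Byte[3]=A1: continuation. acc=(acc<<6)|0x21=0x3961
Completed: cp=U+3961 (starts at byte 1)
Byte[4]=C5: 2-byte lead, need 1 cont bytes. acc=0x5
Byte[5]=96: continuation. acc=(acc<<6)|0x16=0x156
Completed: cp=U+0156 (starts at byte 4)
Byte[6]=7B: 1-byte ASCII. cp=U+007B
Byte[7]=74: 1-byte ASCII. cp=U+0074

Answer: U+0056 U+3961 U+0156 U+007B U+0074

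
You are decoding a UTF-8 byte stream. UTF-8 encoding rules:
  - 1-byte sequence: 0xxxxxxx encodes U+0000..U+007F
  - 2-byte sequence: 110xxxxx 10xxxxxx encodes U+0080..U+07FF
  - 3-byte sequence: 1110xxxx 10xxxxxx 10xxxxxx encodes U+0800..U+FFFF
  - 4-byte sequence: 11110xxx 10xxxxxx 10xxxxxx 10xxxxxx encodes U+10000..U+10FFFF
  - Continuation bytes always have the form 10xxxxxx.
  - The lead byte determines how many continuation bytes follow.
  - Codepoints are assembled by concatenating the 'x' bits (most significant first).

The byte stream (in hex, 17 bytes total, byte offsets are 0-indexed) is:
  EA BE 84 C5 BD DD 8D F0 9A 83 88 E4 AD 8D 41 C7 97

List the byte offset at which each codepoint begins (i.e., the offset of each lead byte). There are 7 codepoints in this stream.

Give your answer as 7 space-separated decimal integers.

Answer: 0 3 5 7 11 14 15

Derivation:
Byte[0]=EA: 3-byte lead, need 2 cont bytes. acc=0xA
Byte[1]=BE: continuation. acc=(acc<<6)|0x3E=0x2BE
Byte[2]=84: continuation. acc=(acc<<6)|0x04=0xAF84
Completed: cp=U+AF84 (starts at byte 0)
Byte[3]=C5: 2-byte lead, need 1 cont bytes. acc=0x5
Byte[4]=BD: continuation. acc=(acc<<6)|0x3D=0x17D
Completed: cp=U+017D (starts at byte 3)
Byte[5]=DD: 2-byte lead, need 1 cont bytes. acc=0x1D
Byte[6]=8D: continuation. acc=(acc<<6)|0x0D=0x74D
Completed: cp=U+074D (starts at byte 5)
Byte[7]=F0: 4-byte lead, need 3 cont bytes. acc=0x0
Byte[8]=9A: continuation. acc=(acc<<6)|0x1A=0x1A
Byte[9]=83: continuation. acc=(acc<<6)|0x03=0x683
Byte[10]=88: continuation. acc=(acc<<6)|0x08=0x1A0C8
Completed: cp=U+1A0C8 (starts at byte 7)
Byte[11]=E4: 3-byte lead, need 2 cont bytes. acc=0x4
Byte[12]=AD: continuation. acc=(acc<<6)|0x2D=0x12D
Byte[13]=8D: continuation. acc=(acc<<6)|0x0D=0x4B4D
Completed: cp=U+4B4D (starts at byte 11)
Byte[14]=41: 1-byte ASCII. cp=U+0041
Byte[15]=C7: 2-byte lead, need 1 cont bytes. acc=0x7
Byte[16]=97: continuation. acc=(acc<<6)|0x17=0x1D7
Completed: cp=U+01D7 (starts at byte 15)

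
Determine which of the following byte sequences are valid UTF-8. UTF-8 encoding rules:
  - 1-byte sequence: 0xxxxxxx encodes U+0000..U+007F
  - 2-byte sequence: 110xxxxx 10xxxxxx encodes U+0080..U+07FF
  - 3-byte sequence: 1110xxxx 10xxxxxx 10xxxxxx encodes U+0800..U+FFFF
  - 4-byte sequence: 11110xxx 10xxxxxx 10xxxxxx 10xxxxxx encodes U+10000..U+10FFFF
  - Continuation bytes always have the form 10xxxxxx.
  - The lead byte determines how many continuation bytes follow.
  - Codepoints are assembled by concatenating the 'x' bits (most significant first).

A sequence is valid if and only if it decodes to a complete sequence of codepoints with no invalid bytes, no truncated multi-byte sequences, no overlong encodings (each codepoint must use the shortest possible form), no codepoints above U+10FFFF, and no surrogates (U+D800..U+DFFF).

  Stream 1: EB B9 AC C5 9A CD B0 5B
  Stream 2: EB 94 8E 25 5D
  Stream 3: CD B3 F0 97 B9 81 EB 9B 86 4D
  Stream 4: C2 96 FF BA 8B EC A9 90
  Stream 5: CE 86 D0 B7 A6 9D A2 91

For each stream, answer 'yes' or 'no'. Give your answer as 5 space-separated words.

Answer: yes yes yes no no

Derivation:
Stream 1: decodes cleanly. VALID
Stream 2: decodes cleanly. VALID
Stream 3: decodes cleanly. VALID
Stream 4: error at byte offset 2. INVALID
Stream 5: error at byte offset 4. INVALID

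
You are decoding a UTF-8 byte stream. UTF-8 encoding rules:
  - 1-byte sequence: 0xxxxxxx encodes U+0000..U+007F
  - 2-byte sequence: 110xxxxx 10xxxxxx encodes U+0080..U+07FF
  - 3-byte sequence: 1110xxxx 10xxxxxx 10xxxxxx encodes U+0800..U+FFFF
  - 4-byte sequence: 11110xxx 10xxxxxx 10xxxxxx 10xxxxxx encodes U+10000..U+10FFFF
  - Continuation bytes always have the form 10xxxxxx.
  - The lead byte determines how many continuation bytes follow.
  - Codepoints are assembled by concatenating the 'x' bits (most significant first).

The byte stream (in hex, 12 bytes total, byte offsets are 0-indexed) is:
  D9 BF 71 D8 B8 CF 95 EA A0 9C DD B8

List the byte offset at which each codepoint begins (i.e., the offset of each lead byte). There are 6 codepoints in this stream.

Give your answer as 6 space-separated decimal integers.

Answer: 0 2 3 5 7 10

Derivation:
Byte[0]=D9: 2-byte lead, need 1 cont bytes. acc=0x19
Byte[1]=BF: continuation. acc=(acc<<6)|0x3F=0x67F
Completed: cp=U+067F (starts at byte 0)
Byte[2]=71: 1-byte ASCII. cp=U+0071
Byte[3]=D8: 2-byte lead, need 1 cont bytes. acc=0x18
Byte[4]=B8: continuation. acc=(acc<<6)|0x38=0x638
Completed: cp=U+0638 (starts at byte 3)
Byte[5]=CF: 2-byte lead, need 1 cont bytes. acc=0xF
Byte[6]=95: continuation. acc=(acc<<6)|0x15=0x3D5
Completed: cp=U+03D5 (starts at byte 5)
Byte[7]=EA: 3-byte lead, need 2 cont bytes. acc=0xA
Byte[8]=A0: continuation. acc=(acc<<6)|0x20=0x2A0
Byte[9]=9C: continuation. acc=(acc<<6)|0x1C=0xA81C
Completed: cp=U+A81C (starts at byte 7)
Byte[10]=DD: 2-byte lead, need 1 cont bytes. acc=0x1D
Byte[11]=B8: continuation. acc=(acc<<6)|0x38=0x778
Completed: cp=U+0778 (starts at byte 10)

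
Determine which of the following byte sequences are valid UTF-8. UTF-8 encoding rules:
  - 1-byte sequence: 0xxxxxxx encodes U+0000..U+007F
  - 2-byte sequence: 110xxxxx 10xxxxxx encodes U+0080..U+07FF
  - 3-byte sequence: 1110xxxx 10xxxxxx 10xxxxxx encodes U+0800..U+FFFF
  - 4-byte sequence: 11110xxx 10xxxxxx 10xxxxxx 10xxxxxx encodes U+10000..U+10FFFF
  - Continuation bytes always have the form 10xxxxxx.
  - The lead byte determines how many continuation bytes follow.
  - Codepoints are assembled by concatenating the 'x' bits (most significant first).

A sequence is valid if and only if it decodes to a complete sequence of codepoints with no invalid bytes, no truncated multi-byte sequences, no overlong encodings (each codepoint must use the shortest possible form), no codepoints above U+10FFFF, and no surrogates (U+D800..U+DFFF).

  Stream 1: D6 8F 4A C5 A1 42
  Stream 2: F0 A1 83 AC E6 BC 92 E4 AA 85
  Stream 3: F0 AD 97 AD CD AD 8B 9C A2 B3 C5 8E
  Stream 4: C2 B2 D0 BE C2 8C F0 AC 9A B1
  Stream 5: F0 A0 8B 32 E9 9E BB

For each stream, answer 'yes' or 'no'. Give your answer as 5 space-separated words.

Stream 1: decodes cleanly. VALID
Stream 2: decodes cleanly. VALID
Stream 3: error at byte offset 6. INVALID
Stream 4: decodes cleanly. VALID
Stream 5: error at byte offset 3. INVALID

Answer: yes yes no yes no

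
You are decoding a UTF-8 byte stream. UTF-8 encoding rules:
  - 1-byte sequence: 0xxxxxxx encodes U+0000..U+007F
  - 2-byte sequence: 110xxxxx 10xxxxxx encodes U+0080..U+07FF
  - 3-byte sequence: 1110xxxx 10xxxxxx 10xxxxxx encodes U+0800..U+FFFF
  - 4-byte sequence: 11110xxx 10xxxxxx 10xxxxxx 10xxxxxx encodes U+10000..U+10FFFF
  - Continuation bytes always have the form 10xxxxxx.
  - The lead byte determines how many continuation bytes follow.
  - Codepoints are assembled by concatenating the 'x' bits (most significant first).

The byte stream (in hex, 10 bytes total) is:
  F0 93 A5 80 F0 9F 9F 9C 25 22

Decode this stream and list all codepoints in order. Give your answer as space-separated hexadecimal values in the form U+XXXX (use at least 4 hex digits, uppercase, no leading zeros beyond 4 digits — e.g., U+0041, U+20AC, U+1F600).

Answer: U+13940 U+1F7DC U+0025 U+0022

Derivation:
Byte[0]=F0: 4-byte lead, need 3 cont bytes. acc=0x0
Byte[1]=93: continuation. acc=(acc<<6)|0x13=0x13
Byte[2]=A5: continuation. acc=(acc<<6)|0x25=0x4E5
Byte[3]=80: continuation. acc=(acc<<6)|0x00=0x13940
Completed: cp=U+13940 (starts at byte 0)
Byte[4]=F0: 4-byte lead, need 3 cont bytes. acc=0x0
Byte[5]=9F: continuation. acc=(acc<<6)|0x1F=0x1F
Byte[6]=9F: continuation. acc=(acc<<6)|0x1F=0x7DF
Byte[7]=9C: continuation. acc=(acc<<6)|0x1C=0x1F7DC
Completed: cp=U+1F7DC (starts at byte 4)
Byte[8]=25: 1-byte ASCII. cp=U+0025
Byte[9]=22: 1-byte ASCII. cp=U+0022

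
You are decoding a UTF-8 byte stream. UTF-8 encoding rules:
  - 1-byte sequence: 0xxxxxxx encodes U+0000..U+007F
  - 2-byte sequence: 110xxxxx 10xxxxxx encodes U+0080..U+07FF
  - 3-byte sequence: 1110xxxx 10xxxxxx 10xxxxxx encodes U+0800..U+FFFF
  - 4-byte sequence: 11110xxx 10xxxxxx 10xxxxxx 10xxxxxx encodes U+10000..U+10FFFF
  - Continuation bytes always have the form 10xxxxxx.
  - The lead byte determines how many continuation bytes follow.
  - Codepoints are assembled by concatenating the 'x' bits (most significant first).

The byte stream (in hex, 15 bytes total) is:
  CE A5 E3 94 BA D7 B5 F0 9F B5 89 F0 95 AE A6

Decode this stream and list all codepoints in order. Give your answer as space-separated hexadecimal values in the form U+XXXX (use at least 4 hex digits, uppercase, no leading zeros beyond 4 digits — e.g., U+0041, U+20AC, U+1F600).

Byte[0]=CE: 2-byte lead, need 1 cont bytes. acc=0xE
Byte[1]=A5: continuation. acc=(acc<<6)|0x25=0x3A5
Completed: cp=U+03A5 (starts at byte 0)
Byte[2]=E3: 3-byte lead, need 2 cont bytes. acc=0x3
Byte[3]=94: continuation. acc=(acc<<6)|0x14=0xD4
Byte[4]=BA: continuation. acc=(acc<<6)|0x3A=0x353A
Completed: cp=U+353A (starts at byte 2)
Byte[5]=D7: 2-byte lead, need 1 cont bytes. acc=0x17
Byte[6]=B5: continuation. acc=(acc<<6)|0x35=0x5F5
Completed: cp=U+05F5 (starts at byte 5)
Byte[7]=F0: 4-byte lead, need 3 cont bytes. acc=0x0
Byte[8]=9F: continuation. acc=(acc<<6)|0x1F=0x1F
Byte[9]=B5: continuation. acc=(acc<<6)|0x35=0x7F5
Byte[10]=89: continuation. acc=(acc<<6)|0x09=0x1FD49
Completed: cp=U+1FD49 (starts at byte 7)
Byte[11]=F0: 4-byte lead, need 3 cont bytes. acc=0x0
Byte[12]=95: continuation. acc=(acc<<6)|0x15=0x15
Byte[13]=AE: continuation. acc=(acc<<6)|0x2E=0x56E
Byte[14]=A6: continuation. acc=(acc<<6)|0x26=0x15BA6
Completed: cp=U+15BA6 (starts at byte 11)

Answer: U+03A5 U+353A U+05F5 U+1FD49 U+15BA6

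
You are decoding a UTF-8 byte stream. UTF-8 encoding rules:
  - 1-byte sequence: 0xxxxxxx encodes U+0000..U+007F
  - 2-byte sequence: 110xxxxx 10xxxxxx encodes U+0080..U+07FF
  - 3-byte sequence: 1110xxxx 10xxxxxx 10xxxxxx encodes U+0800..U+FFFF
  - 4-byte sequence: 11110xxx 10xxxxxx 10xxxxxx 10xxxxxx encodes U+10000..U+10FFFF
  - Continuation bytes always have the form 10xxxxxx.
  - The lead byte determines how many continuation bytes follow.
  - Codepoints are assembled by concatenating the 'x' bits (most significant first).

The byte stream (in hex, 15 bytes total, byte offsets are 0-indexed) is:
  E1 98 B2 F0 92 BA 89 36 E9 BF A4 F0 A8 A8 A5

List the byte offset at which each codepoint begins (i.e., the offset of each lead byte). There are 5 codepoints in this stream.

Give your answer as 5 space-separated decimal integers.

Answer: 0 3 7 8 11

Derivation:
Byte[0]=E1: 3-byte lead, need 2 cont bytes. acc=0x1
Byte[1]=98: continuation. acc=(acc<<6)|0x18=0x58
Byte[2]=B2: continuation. acc=(acc<<6)|0x32=0x1632
Completed: cp=U+1632 (starts at byte 0)
Byte[3]=F0: 4-byte lead, need 3 cont bytes. acc=0x0
Byte[4]=92: continuation. acc=(acc<<6)|0x12=0x12
Byte[5]=BA: continuation. acc=(acc<<6)|0x3A=0x4BA
Byte[6]=89: continuation. acc=(acc<<6)|0x09=0x12E89
Completed: cp=U+12E89 (starts at byte 3)
Byte[7]=36: 1-byte ASCII. cp=U+0036
Byte[8]=E9: 3-byte lead, need 2 cont bytes. acc=0x9
Byte[9]=BF: continuation. acc=(acc<<6)|0x3F=0x27F
Byte[10]=A4: continuation. acc=(acc<<6)|0x24=0x9FE4
Completed: cp=U+9FE4 (starts at byte 8)
Byte[11]=F0: 4-byte lead, need 3 cont bytes. acc=0x0
Byte[12]=A8: continuation. acc=(acc<<6)|0x28=0x28
Byte[13]=A8: continuation. acc=(acc<<6)|0x28=0xA28
Byte[14]=A5: continuation. acc=(acc<<6)|0x25=0x28A25
Completed: cp=U+28A25 (starts at byte 11)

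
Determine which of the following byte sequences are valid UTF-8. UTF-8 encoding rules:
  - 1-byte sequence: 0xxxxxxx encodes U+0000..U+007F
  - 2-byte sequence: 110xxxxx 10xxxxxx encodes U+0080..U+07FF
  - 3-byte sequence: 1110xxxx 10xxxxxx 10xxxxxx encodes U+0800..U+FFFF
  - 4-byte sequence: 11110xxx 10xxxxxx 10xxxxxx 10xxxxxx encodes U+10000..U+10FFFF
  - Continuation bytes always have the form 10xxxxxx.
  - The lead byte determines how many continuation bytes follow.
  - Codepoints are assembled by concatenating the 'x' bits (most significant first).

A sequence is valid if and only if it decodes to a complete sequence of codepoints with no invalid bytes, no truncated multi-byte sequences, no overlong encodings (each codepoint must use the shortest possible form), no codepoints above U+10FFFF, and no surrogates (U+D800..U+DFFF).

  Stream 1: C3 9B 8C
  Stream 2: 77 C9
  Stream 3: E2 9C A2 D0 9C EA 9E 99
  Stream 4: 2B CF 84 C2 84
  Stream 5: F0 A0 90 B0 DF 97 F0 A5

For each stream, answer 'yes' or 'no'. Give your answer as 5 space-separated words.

Answer: no no yes yes no

Derivation:
Stream 1: error at byte offset 2. INVALID
Stream 2: error at byte offset 2. INVALID
Stream 3: decodes cleanly. VALID
Stream 4: decodes cleanly. VALID
Stream 5: error at byte offset 8. INVALID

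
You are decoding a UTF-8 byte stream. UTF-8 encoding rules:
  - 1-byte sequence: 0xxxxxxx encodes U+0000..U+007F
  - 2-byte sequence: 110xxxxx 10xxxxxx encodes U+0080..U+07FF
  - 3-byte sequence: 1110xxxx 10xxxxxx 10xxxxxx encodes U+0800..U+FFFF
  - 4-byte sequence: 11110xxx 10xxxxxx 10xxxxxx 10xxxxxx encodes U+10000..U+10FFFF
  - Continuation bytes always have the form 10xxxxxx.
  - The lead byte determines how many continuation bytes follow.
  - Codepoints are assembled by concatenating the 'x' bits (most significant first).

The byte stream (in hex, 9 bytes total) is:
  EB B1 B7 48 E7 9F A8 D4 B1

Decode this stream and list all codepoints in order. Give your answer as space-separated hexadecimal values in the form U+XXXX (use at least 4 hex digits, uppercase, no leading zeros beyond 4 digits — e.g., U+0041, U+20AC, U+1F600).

Byte[0]=EB: 3-byte lead, need 2 cont bytes. acc=0xB
Byte[1]=B1: continuation. acc=(acc<<6)|0x31=0x2F1
Byte[2]=B7: continuation. acc=(acc<<6)|0x37=0xBC77
Completed: cp=U+BC77 (starts at byte 0)
Byte[3]=48: 1-byte ASCII. cp=U+0048
Byte[4]=E7: 3-byte lead, need 2 cont bytes. acc=0x7
Byte[5]=9F: continuation. acc=(acc<<6)|0x1F=0x1DF
Byte[6]=A8: continuation. acc=(acc<<6)|0x28=0x77E8
Completed: cp=U+77E8 (starts at byte 4)
Byte[7]=D4: 2-byte lead, need 1 cont bytes. acc=0x14
Byte[8]=B1: continuation. acc=(acc<<6)|0x31=0x531
Completed: cp=U+0531 (starts at byte 7)

Answer: U+BC77 U+0048 U+77E8 U+0531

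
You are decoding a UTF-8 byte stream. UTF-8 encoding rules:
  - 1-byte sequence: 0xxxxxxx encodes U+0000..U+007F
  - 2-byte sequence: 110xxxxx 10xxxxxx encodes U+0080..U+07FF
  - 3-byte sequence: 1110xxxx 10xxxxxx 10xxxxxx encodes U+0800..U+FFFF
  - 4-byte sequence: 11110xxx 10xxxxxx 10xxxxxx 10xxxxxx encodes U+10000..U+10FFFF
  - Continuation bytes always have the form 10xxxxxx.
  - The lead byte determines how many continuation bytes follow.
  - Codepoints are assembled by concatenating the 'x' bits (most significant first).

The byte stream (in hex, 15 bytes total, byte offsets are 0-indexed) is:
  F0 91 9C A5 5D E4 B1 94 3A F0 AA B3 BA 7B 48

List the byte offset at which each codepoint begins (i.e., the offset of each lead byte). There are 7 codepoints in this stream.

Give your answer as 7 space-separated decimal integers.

Byte[0]=F0: 4-byte lead, need 3 cont bytes. acc=0x0
Byte[1]=91: continuation. acc=(acc<<6)|0x11=0x11
Byte[2]=9C: continuation. acc=(acc<<6)|0x1C=0x45C
Byte[3]=A5: continuation. acc=(acc<<6)|0x25=0x11725
Completed: cp=U+11725 (starts at byte 0)
Byte[4]=5D: 1-byte ASCII. cp=U+005D
Byte[5]=E4: 3-byte lead, need 2 cont bytes. acc=0x4
Byte[6]=B1: continuation. acc=(acc<<6)|0x31=0x131
Byte[7]=94: continuation. acc=(acc<<6)|0x14=0x4C54
Completed: cp=U+4C54 (starts at byte 5)
Byte[8]=3A: 1-byte ASCII. cp=U+003A
Byte[9]=F0: 4-byte lead, need 3 cont bytes. acc=0x0
Byte[10]=AA: continuation. acc=(acc<<6)|0x2A=0x2A
Byte[11]=B3: continuation. acc=(acc<<6)|0x33=0xAB3
Byte[12]=BA: continuation. acc=(acc<<6)|0x3A=0x2ACFA
Completed: cp=U+2ACFA (starts at byte 9)
Byte[13]=7B: 1-byte ASCII. cp=U+007B
Byte[14]=48: 1-byte ASCII. cp=U+0048

Answer: 0 4 5 8 9 13 14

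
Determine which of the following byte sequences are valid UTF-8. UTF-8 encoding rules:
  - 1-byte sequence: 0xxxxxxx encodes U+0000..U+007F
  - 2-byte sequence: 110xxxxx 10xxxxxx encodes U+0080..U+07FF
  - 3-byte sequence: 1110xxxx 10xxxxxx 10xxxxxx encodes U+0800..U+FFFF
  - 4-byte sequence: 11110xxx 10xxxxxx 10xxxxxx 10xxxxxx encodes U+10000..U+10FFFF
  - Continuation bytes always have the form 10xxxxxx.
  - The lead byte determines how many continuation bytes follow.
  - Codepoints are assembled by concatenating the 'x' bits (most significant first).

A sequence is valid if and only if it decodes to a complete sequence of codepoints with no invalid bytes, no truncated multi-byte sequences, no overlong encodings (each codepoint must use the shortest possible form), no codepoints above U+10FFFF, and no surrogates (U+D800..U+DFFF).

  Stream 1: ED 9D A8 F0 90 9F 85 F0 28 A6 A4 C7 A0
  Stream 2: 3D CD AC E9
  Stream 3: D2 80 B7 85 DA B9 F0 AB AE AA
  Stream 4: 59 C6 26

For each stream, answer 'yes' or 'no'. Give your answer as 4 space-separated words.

Stream 1: error at byte offset 8. INVALID
Stream 2: error at byte offset 4. INVALID
Stream 3: error at byte offset 2. INVALID
Stream 4: error at byte offset 2. INVALID

Answer: no no no no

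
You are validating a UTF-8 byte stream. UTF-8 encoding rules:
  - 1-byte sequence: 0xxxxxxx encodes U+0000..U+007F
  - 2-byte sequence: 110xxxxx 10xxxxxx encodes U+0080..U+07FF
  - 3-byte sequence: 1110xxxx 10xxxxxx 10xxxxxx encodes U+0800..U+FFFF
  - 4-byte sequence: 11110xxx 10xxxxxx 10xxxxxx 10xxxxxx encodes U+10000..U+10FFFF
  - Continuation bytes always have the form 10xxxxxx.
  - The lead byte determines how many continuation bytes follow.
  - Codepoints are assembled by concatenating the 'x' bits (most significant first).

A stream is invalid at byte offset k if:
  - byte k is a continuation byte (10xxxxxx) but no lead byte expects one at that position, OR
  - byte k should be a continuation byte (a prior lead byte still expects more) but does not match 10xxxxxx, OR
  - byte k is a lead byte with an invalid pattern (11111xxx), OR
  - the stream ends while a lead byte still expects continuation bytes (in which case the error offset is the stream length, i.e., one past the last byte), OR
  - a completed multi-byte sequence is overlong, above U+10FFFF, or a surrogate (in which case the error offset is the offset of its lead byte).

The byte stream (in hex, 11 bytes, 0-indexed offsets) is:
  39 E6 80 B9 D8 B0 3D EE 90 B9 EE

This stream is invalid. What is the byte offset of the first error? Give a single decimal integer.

Answer: 11

Derivation:
Byte[0]=39: 1-byte ASCII. cp=U+0039
Byte[1]=E6: 3-byte lead, need 2 cont bytes. acc=0x6
Byte[2]=80: continuation. acc=(acc<<6)|0x00=0x180
Byte[3]=B9: continuation. acc=(acc<<6)|0x39=0x6039
Completed: cp=U+6039 (starts at byte 1)
Byte[4]=D8: 2-byte lead, need 1 cont bytes. acc=0x18
Byte[5]=B0: continuation. acc=(acc<<6)|0x30=0x630
Completed: cp=U+0630 (starts at byte 4)
Byte[6]=3D: 1-byte ASCII. cp=U+003D
Byte[7]=EE: 3-byte lead, need 2 cont bytes. acc=0xE
Byte[8]=90: continuation. acc=(acc<<6)|0x10=0x390
Byte[9]=B9: continuation. acc=(acc<<6)|0x39=0xE439
Completed: cp=U+E439 (starts at byte 7)
Byte[10]=EE: 3-byte lead, need 2 cont bytes. acc=0xE
Byte[11]: stream ended, expected continuation. INVALID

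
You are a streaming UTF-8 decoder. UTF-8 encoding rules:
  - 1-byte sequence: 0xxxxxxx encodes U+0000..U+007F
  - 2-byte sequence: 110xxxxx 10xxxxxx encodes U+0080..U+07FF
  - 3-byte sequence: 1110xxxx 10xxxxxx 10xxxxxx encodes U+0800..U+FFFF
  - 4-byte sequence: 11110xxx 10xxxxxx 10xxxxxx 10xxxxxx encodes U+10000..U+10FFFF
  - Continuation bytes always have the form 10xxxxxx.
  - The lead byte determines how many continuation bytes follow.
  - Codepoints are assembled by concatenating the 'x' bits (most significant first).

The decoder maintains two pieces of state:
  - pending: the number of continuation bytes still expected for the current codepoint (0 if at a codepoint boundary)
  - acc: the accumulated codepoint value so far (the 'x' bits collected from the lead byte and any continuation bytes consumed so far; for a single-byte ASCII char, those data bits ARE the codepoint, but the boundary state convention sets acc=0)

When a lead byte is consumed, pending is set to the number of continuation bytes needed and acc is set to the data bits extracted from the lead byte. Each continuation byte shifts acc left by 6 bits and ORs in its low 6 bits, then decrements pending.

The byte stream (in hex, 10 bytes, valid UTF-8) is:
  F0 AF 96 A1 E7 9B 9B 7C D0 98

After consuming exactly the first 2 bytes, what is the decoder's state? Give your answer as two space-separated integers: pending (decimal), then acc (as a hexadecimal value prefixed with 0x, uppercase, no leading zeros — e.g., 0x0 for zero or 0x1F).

Answer: 2 0x2F

Derivation:
Byte[0]=F0: 4-byte lead. pending=3, acc=0x0
Byte[1]=AF: continuation. acc=(acc<<6)|0x2F=0x2F, pending=2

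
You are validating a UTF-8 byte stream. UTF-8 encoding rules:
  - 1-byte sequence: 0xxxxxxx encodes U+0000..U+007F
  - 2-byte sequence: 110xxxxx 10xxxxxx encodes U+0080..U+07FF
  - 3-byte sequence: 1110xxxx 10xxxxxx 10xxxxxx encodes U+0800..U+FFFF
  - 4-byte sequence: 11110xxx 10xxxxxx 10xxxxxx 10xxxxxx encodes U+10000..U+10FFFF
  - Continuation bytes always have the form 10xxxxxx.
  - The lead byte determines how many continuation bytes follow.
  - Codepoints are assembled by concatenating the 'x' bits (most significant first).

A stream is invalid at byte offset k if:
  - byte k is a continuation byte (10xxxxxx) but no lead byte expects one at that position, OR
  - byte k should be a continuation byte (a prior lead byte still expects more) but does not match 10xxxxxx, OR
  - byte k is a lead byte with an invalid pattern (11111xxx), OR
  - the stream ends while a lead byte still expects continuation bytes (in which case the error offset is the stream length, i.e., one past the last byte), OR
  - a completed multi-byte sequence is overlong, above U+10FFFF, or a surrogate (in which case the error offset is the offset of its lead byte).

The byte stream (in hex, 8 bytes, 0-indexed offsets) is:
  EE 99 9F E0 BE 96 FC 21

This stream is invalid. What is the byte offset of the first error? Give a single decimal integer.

Byte[0]=EE: 3-byte lead, need 2 cont bytes. acc=0xE
Byte[1]=99: continuation. acc=(acc<<6)|0x19=0x399
Byte[2]=9F: continuation. acc=(acc<<6)|0x1F=0xE65F
Completed: cp=U+E65F (starts at byte 0)
Byte[3]=E0: 3-byte lead, need 2 cont bytes. acc=0x0
Byte[4]=BE: continuation. acc=(acc<<6)|0x3E=0x3E
Byte[5]=96: continuation. acc=(acc<<6)|0x16=0xF96
Completed: cp=U+0F96 (starts at byte 3)
Byte[6]=FC: INVALID lead byte (not 0xxx/110x/1110/11110)

Answer: 6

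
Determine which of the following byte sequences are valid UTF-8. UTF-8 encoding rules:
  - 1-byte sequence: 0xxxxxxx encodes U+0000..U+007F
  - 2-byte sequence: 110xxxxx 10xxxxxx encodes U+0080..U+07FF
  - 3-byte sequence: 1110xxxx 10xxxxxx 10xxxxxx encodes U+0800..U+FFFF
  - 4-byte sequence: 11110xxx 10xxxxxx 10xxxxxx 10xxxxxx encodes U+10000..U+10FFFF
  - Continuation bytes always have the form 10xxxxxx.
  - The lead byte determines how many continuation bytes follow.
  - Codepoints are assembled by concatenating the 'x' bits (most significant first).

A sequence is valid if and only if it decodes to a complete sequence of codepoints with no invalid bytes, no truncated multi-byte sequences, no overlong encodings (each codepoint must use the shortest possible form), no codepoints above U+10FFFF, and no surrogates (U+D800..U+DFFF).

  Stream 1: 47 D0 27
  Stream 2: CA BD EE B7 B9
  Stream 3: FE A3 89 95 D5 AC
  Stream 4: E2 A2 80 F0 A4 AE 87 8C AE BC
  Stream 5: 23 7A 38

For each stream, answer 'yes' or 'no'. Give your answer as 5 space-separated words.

Answer: no yes no no yes

Derivation:
Stream 1: error at byte offset 2. INVALID
Stream 2: decodes cleanly. VALID
Stream 3: error at byte offset 0. INVALID
Stream 4: error at byte offset 7. INVALID
Stream 5: decodes cleanly. VALID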